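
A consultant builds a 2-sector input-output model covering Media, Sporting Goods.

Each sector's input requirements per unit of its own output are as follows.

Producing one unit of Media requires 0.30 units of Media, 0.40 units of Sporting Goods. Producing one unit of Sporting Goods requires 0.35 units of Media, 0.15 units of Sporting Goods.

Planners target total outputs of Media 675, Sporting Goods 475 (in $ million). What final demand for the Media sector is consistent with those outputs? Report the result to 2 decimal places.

I − A =
  [   0.70    -0.35]
  [  -0.40     0.85]
d = (I − A) x:
  d_M = (+0.70)·675 + (-0.35)·475 = 306.25
  d_S = (-0.40)·675 + (+0.85)·475 = 133.75

d_M = 306.25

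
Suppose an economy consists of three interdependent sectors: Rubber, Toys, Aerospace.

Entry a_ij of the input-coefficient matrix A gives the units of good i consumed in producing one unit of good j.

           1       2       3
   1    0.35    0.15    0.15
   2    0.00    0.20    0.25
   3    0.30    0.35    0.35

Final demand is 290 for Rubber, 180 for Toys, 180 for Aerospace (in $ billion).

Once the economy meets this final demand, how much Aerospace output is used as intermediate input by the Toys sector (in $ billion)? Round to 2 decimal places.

z_32 = 178.01

I − A =
  [   0.65    -0.15    -0.15]
  [   0.00     0.80    -0.25]
  [  -0.30    -0.35     0.65]
Cofactors of I−A, C_ij = (−1)^(i+j)·(minor ij) (rows/columns in the sector order above):
  C_11 = (0.80)(0.65) − (-0.25)(-0.35) = 0.4325
  C_12 = −[(0.00)(0.65) − (-0.25)(-0.30)] = 0.0750
  C_13 = (0.00)(-0.35) − (0.80)(-0.30) = 0.2400
  C_21 = −[(-0.15)(0.65) − (-0.15)(-0.35)] = 0.1500
  C_22 = (0.65)(0.65) − (-0.15)(-0.30) = 0.3775
  C_23 = −[(0.65)(-0.35) − (-0.15)(-0.30)] = 0.2725
  C_31 = (-0.15)(-0.25) − (-0.15)(0.80) = 0.1575
  C_32 = −[(0.65)(-0.25) − (-0.15)(0.00)] = 0.1625
  C_33 = (0.65)(0.80) − (-0.15)(0.00) = 0.5200
det(I−A) = Σ_j (I−A)_1j·C_1j = (0.65)(0.4325) + (-0.15)(0.0750) + (-0.15)(0.2400) = 0.233875
adj(I−A) = Cᵀ =
  [ 0.4325   0.1500   0.1575]
  [ 0.0750   0.3775   0.1625]
  [ 0.2400   0.2725   0.5200]
(I − A)⁻¹ = adj(I−A) / det(I−A) ≈
  [   1.8493     0.6414     0.6734]
  [   0.3207     1.6141     0.6948]
  [   1.0262     1.1652     2.2234]
First solve x = (I − A)⁻¹ d = adj(I−A)·d / det(I−A); in particular x_2 = (0.0750·290 + 0.3775·180 + 0.1625·180) / 0.233875 = 118.95 / 0.233875 ≈ 508.6050.
Intermediate flow from 3 to 2: z_32 = a_32 · x_2 = 0.35 × 118.95 / 0.233875 = 41.6325 / 0.233875 ≈ 178.01.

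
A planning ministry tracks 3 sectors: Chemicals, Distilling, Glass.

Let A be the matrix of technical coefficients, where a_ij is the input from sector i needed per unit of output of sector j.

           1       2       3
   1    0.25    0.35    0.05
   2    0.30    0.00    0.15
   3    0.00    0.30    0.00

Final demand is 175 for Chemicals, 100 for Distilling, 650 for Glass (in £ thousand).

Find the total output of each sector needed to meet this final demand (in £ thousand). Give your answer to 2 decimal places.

I − A =
  [   0.75    -0.35    -0.05]
  [  -0.30     1.00    -0.15]
  [   0.00    -0.30     1.00]
Cofactors of I−A, C_ij = (−1)^(i+j)·(minor ij) (rows/columns in the sector order above):
  C_11 = (1.00)(1.00) − (-0.15)(-0.30) = 0.9550
  C_12 = −[(-0.30)(1.00) − (-0.15)(0.00)] = 0.3000
  C_13 = (-0.30)(-0.30) − (1.00)(0.00) = 0.0900
  C_21 = −[(-0.35)(1.00) − (-0.05)(-0.30)] = 0.3650
  C_22 = (0.75)(1.00) − (-0.05)(0.00) = 0.7500
  C_23 = −[(0.75)(-0.30) − (-0.35)(0.00)] = 0.2250
  C_31 = (-0.35)(-0.15) − (-0.05)(1.00) = 0.1025
  C_32 = −[(0.75)(-0.15) − (-0.05)(-0.30)] = 0.1275
  C_33 = (0.75)(1.00) − (-0.35)(-0.30) = 0.6450
det(I−A) = Σ_j (I−A)_1j·C_1j = (0.75)(0.9550) + (-0.35)(0.3000) + (-0.05)(0.0900) = 0.60675
adj(I−A) = Cᵀ =
  [ 0.9550   0.3650   0.1025]
  [ 0.3000   0.7500   0.1275]
  [ 0.0900   0.2250   0.6450]
(I − A)⁻¹ = adj(I−A) / det(I−A) ≈
  [   1.5740     0.6016     0.1689]
  [   0.4944     1.2361     0.2101]
  [   0.1483     0.3708     1.0630]
x = (I − A)⁻¹ d = adj(I−A)·d / det(I−A), with det(I−A) = 0.60675:
  x_1 = (0.9550·175 + 0.3650·100 + 0.1025·650) / 0.60675 = 270.25 / 0.60675 ≈ 445.41
  x_2 = (0.3000·175 + 0.7500·100 + 0.1275·650) / 0.60675 = 210.375 / 0.60675 ≈ 346.72
  x_3 = (0.0900·175 + 0.2250·100 + 0.6450·650) / 0.60675 = 457.50 / 0.60675 ≈ 754.02

x_1 = 445.41, x_2 = 346.72, x_3 = 754.02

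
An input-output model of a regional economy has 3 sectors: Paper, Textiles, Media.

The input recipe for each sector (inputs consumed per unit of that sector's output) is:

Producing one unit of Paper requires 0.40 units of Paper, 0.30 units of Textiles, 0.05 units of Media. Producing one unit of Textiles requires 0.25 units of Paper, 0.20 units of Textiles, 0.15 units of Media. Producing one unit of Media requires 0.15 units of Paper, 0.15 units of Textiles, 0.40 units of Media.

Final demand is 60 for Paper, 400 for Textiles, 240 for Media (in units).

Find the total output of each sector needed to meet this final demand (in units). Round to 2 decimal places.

x_1 = 624.78, x_2 = 859.34, x_3 = 666.90

I − A =
  [   0.60    -0.25    -0.15]
  [  -0.30     0.80    -0.15]
  [  -0.05    -0.15     0.60]
Cofactors of I−A, C_ij = (−1)^(i+j)·(minor ij) (rows/columns in the sector order above):
  C_11 = (0.80)(0.60) − (-0.15)(-0.15) = 0.4575
  C_12 = −[(-0.30)(0.60) − (-0.15)(-0.05)] = 0.1875
  C_13 = (-0.30)(-0.15) − (0.80)(-0.05) = 0.0850
  C_21 = −[(-0.25)(0.60) − (-0.15)(-0.15)] = 0.1725
  C_22 = (0.60)(0.60) − (-0.15)(-0.05) = 0.3525
  C_23 = −[(0.60)(-0.15) − (-0.25)(-0.05)] = 0.1025
  C_31 = (-0.25)(-0.15) − (-0.15)(0.80) = 0.1575
  C_32 = −[(0.60)(-0.15) − (-0.15)(-0.30)] = 0.1350
  C_33 = (0.60)(0.80) − (-0.25)(-0.30) = 0.4050
det(I−A) = Σ_j (I−A)_1j·C_1j = (0.60)(0.4575) + (-0.25)(0.1875) + (-0.15)(0.0850) = 0.214875
adj(I−A) = Cᵀ =
  [ 0.4575   0.1725   0.1575]
  [ 0.1875   0.3525   0.1350]
  [ 0.0850   0.1025   0.4050]
(I − A)⁻¹ = adj(I−A) / det(I−A) ≈
  [   2.1291     0.8028     0.7330]
  [   0.8726     1.6405     0.6283]
  [   0.3956     0.4770     1.8848]
x = (I − A)⁻¹ d = adj(I−A)·d / det(I−A), with det(I−A) = 0.214875:
  x_1 = (0.4575·60 + 0.1725·400 + 0.1575·240) / 0.214875 = 134.25 / 0.214875 ≈ 624.78
  x_2 = (0.1875·60 + 0.3525·400 + 0.1350·240) / 0.214875 = 184.65 / 0.214875 ≈ 859.34
  x_3 = (0.0850·60 + 0.1025·400 + 0.4050·240) / 0.214875 = 143.30 / 0.214875 ≈ 666.90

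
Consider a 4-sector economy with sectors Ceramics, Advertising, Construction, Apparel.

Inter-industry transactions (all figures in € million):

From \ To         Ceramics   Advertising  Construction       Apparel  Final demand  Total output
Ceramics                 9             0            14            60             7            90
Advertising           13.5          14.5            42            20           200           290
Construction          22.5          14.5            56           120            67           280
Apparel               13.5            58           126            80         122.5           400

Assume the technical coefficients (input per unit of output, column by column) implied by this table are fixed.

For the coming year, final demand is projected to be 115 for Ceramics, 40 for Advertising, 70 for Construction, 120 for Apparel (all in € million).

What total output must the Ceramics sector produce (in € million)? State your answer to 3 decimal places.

x_1 = 212.440

Technical coefficients a_ij = z_ij / X_j:
  a_11 = 9/90 = 0.10, a_21 = 13.5/90 = 0.15, a_31 = 22.5/90 = 0.25, a_41 = 13.5/90 = 0.15
  a_12 = 0/290 = 0.00, a_22 = 14.5/290 = 0.05, a_32 = 14.5/290 = 0.05, a_42 = 58/290 = 0.20
  a_13 = 14/280 = 0.05, a_23 = 42/280 = 0.15, a_33 = 56/280 = 0.20, a_43 = 126/280 = 0.45
  a_14 = 60/400 = 0.15, a_24 = 20/400 = 0.05, a_34 = 120/400 = 0.30, a_44 = 80/400 = 0.20
I − A =
  [   0.90     0.00    -0.05    -0.15]
  [  -0.15     0.95    -0.15    -0.05]
  [  -0.25    -0.05     0.80    -0.30]
  [  -0.15    -0.20    -0.45     0.80]
Compute the cofactors C_ij = (−1)^(i+j)·(3×3 minor ij) of I−A; the adjugate is their transpose:
adj(I−A) = Cᵀ =
  [ 0.455625   0.032375   0.106125   0.127250]
  [ 0.124125   0.407375   0.141375   0.101750]
  [ 0.245625   0.096375   0.649125   0.295500]
  [ 0.254625   0.162125   0.420375   0.665000]
det(I−A) = Σ_j (I−A)_1j·C_1j = (0.90)(0.455625) + (0.00)(0.124125) + (-0.05)(0.245625) + (-0.15)(0.254625) = 0.3595875
(I − A)⁻¹ = adj(I−A) / det(I−A) ≈
  [   1.2671     0.0900     0.2951     0.3539]
  [   0.3452     1.1329     0.3932     0.2830]
  [   0.6831     0.2680     1.8052     0.8218]
  [   0.7081     0.4509     1.1690     1.8493]
x = (I − A)⁻¹ d = adj(I−A)·d / det(I−A), with det(I−A) = 0.3595875:
  x_1 = (0.455625·115 + 0.032375·40 + 0.106125·70 + 0.127250·120) / 0.3595875 = 76.390625 / 0.3595875 ≈ 212.440
  x_2 = (0.124125·115 + 0.407375·40 + 0.141375·70 + 0.101750·120) / 0.3595875 = 52.675625 / 0.3595875 ≈ 146.489
  x_3 = (0.245625·115 + 0.096375·40 + 0.649125·70 + 0.295500·120) / 0.3595875 = 113.000625 / 0.3595875 ≈ 314.251
  x_4 = (0.254625·115 + 0.162125·40 + 0.420375·70 + 0.665000·120) / 0.3595875 = 144.993125 / 0.3595875 ≈ 403.221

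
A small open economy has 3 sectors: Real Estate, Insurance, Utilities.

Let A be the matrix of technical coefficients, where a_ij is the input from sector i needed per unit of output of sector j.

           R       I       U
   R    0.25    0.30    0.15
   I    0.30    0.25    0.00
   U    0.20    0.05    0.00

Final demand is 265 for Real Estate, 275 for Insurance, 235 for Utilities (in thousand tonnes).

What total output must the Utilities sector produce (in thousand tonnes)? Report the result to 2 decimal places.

I − A =
  [   0.75    -0.30    -0.15]
  [  -0.30     0.75     0.00]
  [  -0.20    -0.05     1.00]
Cofactors of I−A, C_ij = (−1)^(i+j)·(minor ij) (rows/columns in the sector order above):
  C_11 = (0.75)(1.00) − (0.00)(-0.05) = 0.7500
  C_12 = −[(-0.30)(1.00) − (0.00)(-0.20)] = 0.3000
  C_13 = (-0.30)(-0.05) − (0.75)(-0.20) = 0.1650
  C_21 = −[(-0.30)(1.00) − (-0.15)(-0.05)] = 0.3075
  C_22 = (0.75)(1.00) − (-0.15)(-0.20) = 0.7200
  C_23 = −[(0.75)(-0.05) − (-0.30)(-0.20)] = 0.0975
  C_31 = (-0.30)(0.00) − (-0.15)(0.75) = 0.1125
  C_32 = −[(0.75)(0.00) − (-0.15)(-0.30)] = 0.0450
  C_33 = (0.75)(0.75) − (-0.30)(-0.30) = 0.4725
det(I−A) = Σ_j (I−A)_1j·C_1j = (0.75)(0.7500) + (-0.30)(0.3000) + (-0.15)(0.1650) = 0.44775
adj(I−A) = Cᵀ =
  [ 0.7500   0.3075   0.1125]
  [ 0.3000   0.7200   0.0450]
  [ 0.1650   0.0975   0.4725]
(I − A)⁻¹ = adj(I−A) / det(I−A) ≈
  [   1.6750     0.6868     0.2513]
  [   0.6700     1.6080     0.1005]
  [   0.3685     0.2178     1.0553]
x = (I − A)⁻¹ d = adj(I−A)·d / det(I−A), with det(I−A) = 0.44775:
  x_R = (0.7500·265 + 0.3075·275 + 0.1125·235) / 0.44775 = 309.75 / 0.44775 ≈ 691.79
  x_I = (0.3000·265 + 0.7200·275 + 0.0450·235) / 0.44775 = 288.075 / 0.44775 ≈ 643.38
  x_U = (0.1650·265 + 0.0975·275 + 0.4725·235) / 0.44775 = 181.575 / 0.44775 ≈ 405.53

x_U = 405.53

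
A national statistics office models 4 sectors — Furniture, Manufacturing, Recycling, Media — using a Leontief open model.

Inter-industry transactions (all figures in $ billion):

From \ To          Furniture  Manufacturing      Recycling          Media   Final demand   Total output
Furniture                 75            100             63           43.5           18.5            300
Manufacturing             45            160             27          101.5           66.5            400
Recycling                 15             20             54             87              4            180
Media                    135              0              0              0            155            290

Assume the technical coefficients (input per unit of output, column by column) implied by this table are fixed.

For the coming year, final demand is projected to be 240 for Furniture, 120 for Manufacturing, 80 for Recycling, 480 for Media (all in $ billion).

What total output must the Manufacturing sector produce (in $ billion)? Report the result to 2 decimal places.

Technical coefficients a_ij = z_ij / X_j:
  a_11 = 75/300 = 0.25, a_21 = 45/300 = 0.15, a_31 = 15/300 = 0.05, a_41 = 135/300 = 0.45
  a_12 = 100/400 = 0.25, a_22 = 160/400 = 0.40, a_32 = 20/400 = 0.05, a_42 = 0/400 = 0.00
  a_13 = 63/180 = 0.35, a_23 = 27/180 = 0.15, a_33 = 54/180 = 0.30, a_43 = 0/180 = 0.00
  a_14 = 43.5/290 = 0.15, a_24 = 101.5/290 = 0.35, a_34 = 87/290 = 0.30, a_44 = 0/290 = 0.00
I − A =
  [   0.75    -0.25    -0.35    -0.15]
  [  -0.15     0.60    -0.15    -0.35]
  [  -0.05    -0.05     0.70    -0.30]
  [  -0.45     0.00     0.00     1.00]
Compute the cofactors C_ij = (−1)^(i+j)·(3×3 minor ij) of I−A; the adjugate is their transpose:
adj(I−A) = Cᵀ =
  [ 0.412500   0.192500   0.247500   0.203500]
  [ 0.243000   0.413000   0.210000   0.244000]
  [ 0.126375   0.080375   0.332625   0.146875]
  [ 0.185625   0.086625   0.111375   0.268125]
det(I−A) = Σ_j (I−A)_1j·C_1j = (0.75)(0.412500) + (-0.25)(0.243000) + (-0.35)(0.126375) + (-0.15)(0.185625) = 0.17655
(I − A)⁻¹ = adj(I−A) / det(I−A) ≈
  [   2.3364     1.0903     1.4019     1.1526]
  [   1.3764     2.3393     1.1895     1.3820]
  [   0.7158     0.4553     1.8840     0.8319]
  [   1.0514     0.4907     0.6308     1.5187]
x = (I − A)⁻¹ d = adj(I−A)·d / det(I−A), with det(I−A) = 0.17655:
  x_1 = (0.412500·240 + 0.192500·120 + 0.247500·80 + 0.203500·480) / 0.17655 = 239.58 / 0.17655 ≈ 1357.01
  x_2 = (0.243000·240 + 0.413000·120 + 0.210000·80 + 0.244000·480) / 0.17655 = 241.80 / 0.17655 ≈ 1369.58
  x_3 = (0.126375·240 + 0.080375·120 + 0.332625·80 + 0.146875·480) / 0.17655 = 137.085 / 0.17655 ≈ 776.47
  x_4 = (0.185625·240 + 0.086625·120 + 0.111375·80 + 0.268125·480) / 0.17655 = 192.555 / 0.17655 ≈ 1090.65

x_2 = 1369.58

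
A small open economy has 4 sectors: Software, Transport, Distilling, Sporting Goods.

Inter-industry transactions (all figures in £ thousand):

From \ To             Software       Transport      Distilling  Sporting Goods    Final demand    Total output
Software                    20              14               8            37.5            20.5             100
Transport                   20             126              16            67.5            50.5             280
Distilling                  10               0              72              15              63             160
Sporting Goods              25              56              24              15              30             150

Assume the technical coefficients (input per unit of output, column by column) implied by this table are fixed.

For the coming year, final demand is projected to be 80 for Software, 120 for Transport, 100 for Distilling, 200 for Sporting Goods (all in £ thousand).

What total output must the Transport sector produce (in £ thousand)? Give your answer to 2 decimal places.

Technical coefficients a_ij = z_ij / X_j:
  a_11 = 20/100 = 0.20, a_21 = 20/100 = 0.20, a_31 = 10/100 = 0.10, a_41 = 25/100 = 0.25
  a_12 = 14/280 = 0.05, a_22 = 126/280 = 0.45, a_32 = 0/280 = 0.00, a_42 = 56/280 = 0.20
  a_13 = 8/160 = 0.05, a_23 = 16/160 = 0.10, a_33 = 72/160 = 0.45, a_43 = 24/160 = 0.15
  a_14 = 37.5/150 = 0.25, a_24 = 67.5/150 = 0.45, a_34 = 15/150 = 0.10, a_44 = 15/150 = 0.10
I − A =
  [   0.80    -0.05    -0.05    -0.25]
  [  -0.20     0.55    -0.10    -0.45]
  [  -0.10     0.00     0.55    -0.10]
  [  -0.25    -0.20    -0.15     0.90]
Compute the cofactors C_ij = (−1)^(i+j)·(3×3 minor ij) of I−A; the adjugate is their transpose:
adj(I−A) = Cᵀ =
  [ 0.212500   0.052500   0.053750   0.091250]
  [ 0.176125   0.340125   0.141875   0.234750]
  [ 0.058250   0.026750   0.265000   0.059000]
  [ 0.107875   0.094625   0.090625   0.233250]
det(I−A) = Σ_j (I−A)_1j·C_1j = (0.80)(0.212500) + (-0.05)(0.176125) + (-0.05)(0.058250) + (-0.25)(0.107875) = 0.1313125
(I − A)⁻¹ = adj(I−A) / det(I−A) ≈
  [   1.6183     0.3998     0.4093     0.6949]
  [   1.3413     2.5902     1.0804     1.7877]
  [   0.4436     0.2037     2.0181     0.4493]
  [   0.8215     0.7206     0.6901     1.7763]
x = (I − A)⁻¹ d = adj(I−A)·d / det(I−A), with det(I−A) = 0.1313125:
  x_1 = (0.212500·80 + 0.052500·120 + 0.053750·100 + 0.091250·200) / 0.1313125 = 46.925 / 0.1313125 ≈ 357.35
  x_2 = (0.176125·80 + 0.340125·120 + 0.141875·100 + 0.234750·200) / 0.1313125 = 116.0425 / 0.1313125 ≈ 883.71
  x_3 = (0.058250·80 + 0.026750·120 + 0.265000·100 + 0.059000·200) / 0.1313125 = 46.17 / 0.1313125 ≈ 351.60
  x_4 = (0.107875·80 + 0.094625·120 + 0.090625·100 + 0.233250·200) / 0.1313125 = 75.6975 / 0.1313125 ≈ 576.47

x_2 = 883.71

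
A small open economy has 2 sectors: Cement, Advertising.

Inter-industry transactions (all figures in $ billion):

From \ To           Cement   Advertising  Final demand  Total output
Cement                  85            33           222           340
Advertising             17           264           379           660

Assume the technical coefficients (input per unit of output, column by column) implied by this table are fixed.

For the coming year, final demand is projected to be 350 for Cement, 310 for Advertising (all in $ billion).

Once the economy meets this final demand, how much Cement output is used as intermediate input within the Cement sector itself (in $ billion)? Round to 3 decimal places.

Technical coefficients a_ij = z_ij / X_j:
  a_11 = 85/340 = 0.25, a_21 = 17/340 = 0.05
  a_12 = 33/660 = 0.05, a_22 = 264/660 = 0.40
I − A =
  [   0.75    -0.05]
  [  -0.05     0.60]
det(I−A) = (0.75)(0.60) − (-0.05)(-0.05) = 0.4475
adj(I−A) = [[0.60, 0.05], [0.05, 0.75]]
(I − A)⁻¹ = adj(I−A) / det(I−A) ≈
  [   1.3408     0.1117]
  [   0.1117     1.6760]
First solve x = (I − A)⁻¹ d = adj(I−A)·d / det(I−A); in particular x_1 = (0.60·350 + 0.05·310) / 0.4475 = 225.50 / 0.4475 ≈ 503.91061.
Intermediate flow from 1 to 1: z_11 = a_11 · x_1 = 0.25 × 225.50 / 0.4475 = 56.375 / 0.4475 ≈ 125.978.

z_11 = 125.978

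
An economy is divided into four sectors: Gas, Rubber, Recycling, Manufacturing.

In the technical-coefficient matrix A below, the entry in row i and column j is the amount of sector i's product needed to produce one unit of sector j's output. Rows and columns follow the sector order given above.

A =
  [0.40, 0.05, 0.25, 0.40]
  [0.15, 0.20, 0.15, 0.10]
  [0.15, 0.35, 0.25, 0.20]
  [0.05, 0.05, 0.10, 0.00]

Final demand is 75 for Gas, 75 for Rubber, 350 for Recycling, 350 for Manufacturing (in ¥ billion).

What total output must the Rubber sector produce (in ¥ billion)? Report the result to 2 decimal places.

x_2 = 537.23

I − A =
  [   0.60    -0.05    -0.25    -0.40]
  [  -0.15     0.80    -0.15    -0.10]
  [  -0.15    -0.35     0.75    -0.20]
  [  -0.05    -0.05    -0.10     1.00]
Compute the cofactors C_ij = (−1)^(i+j)·(3×3 minor ij) of I−A; the adjugate is their transpose:
adj(I−A) = Cᵀ =
  [ 0.522750   0.155500   0.241750   0.273000]
  [ 0.138750   0.377000   0.137750   0.120750]
  [ 0.183000   0.220000   0.450250   0.185250]
  [ 0.051375   0.048625   0.064000   0.278625]
det(I−A) = Σ_j (I−A)_1j·C_1j = (0.60)(0.522750) + (-0.05)(0.138750) + (-0.25)(0.183000) + (-0.40)(0.051375) = 0.2404125
(I − A)⁻¹ = adj(I−A) / det(I−A) ≈
  [   2.1744     0.6468     1.0056     1.1355]
  [   0.5771     1.5681     0.5730     0.5023]
  [   0.7612     0.9151     1.8728     0.7706]
  [   0.2137     0.2023     0.2662     1.1589]
x = (I − A)⁻¹ d = adj(I−A)·d / det(I−A), with det(I−A) = 0.2404125:
  x_1 = (0.522750·75 + 0.155500·75 + 0.241750·350 + 0.273000·350) / 0.2404125 = 231.03125 / 0.2404125 ≈ 960.98
  x_2 = (0.138750·75 + 0.377000·75 + 0.137750·350 + 0.120750·350) / 0.2404125 = 129.15625 / 0.2404125 ≈ 537.23
  x_3 = (0.183000·75 + 0.220000·75 + 0.450250·350 + 0.185250·350) / 0.2404125 = 252.65 / 0.2404125 ≈ 1050.90
  x_4 = (0.051375·75 + 0.048625·75 + 0.064000·350 + 0.278625·350) / 0.2404125 = 127.41875 / 0.2404125 ≈ 530.00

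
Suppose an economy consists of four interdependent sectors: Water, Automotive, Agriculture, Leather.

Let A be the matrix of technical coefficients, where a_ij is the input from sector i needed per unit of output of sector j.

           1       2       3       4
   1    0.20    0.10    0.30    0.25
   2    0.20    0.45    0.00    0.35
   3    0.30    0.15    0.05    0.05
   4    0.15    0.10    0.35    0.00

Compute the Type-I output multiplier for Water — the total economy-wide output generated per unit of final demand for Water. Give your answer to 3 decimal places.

I − A =
  [   0.80    -0.10    -0.30    -0.25]
  [  -0.20     0.55     0.00    -0.35]
  [  -0.30    -0.15     0.95    -0.05]
  [  -0.15    -0.10    -0.35     1.00]
Compute the cofactors C_ij = (−1)^(i+j)·(3×3 minor ij) of I−A; the adjugate is their transpose:
adj(I−A) = Cᵀ =
  [ 0.461250   0.176625   0.214875   0.187875]
  [ 0.273125   0.591875   0.191250   0.285000]
  [ 0.197500   0.156625   0.361125   0.122250]
  [ 0.165625   0.140500   0.177750   0.340500]
det(I−A) = Σ_j (I−A)_1j·C_1j = (0.80)(0.461250) + (-0.10)(0.273125) + (-0.30)(0.197500) + (-0.25)(0.165625) = 0.24103125
(I − A)⁻¹ = adj(I−A) / det(I−A) ≈
  [   1.9137     0.7328     0.8915     0.7795]
  [   1.1332     2.4556     0.7935     1.1824]
  [   0.8194     0.6498     1.4982     0.5072]
  [   0.6872     0.5829     0.7375     1.4127]
The output multiplier for sector j is the column-j sum of the Leontief inverse (I − A)⁻¹ = adj(I−A) / det(I−A).
Column 1 of adj(I−A): (0.461250, 0.273125, 0.197500, 0.165625); det(I−A) = 0.24103125.
m_1 = (0.461250 + 0.273125 + 0.197500 + 0.165625) / 0.24103125 = 1.0975 / 0.24103125 ≈ 4.553.

m_1 = 4.553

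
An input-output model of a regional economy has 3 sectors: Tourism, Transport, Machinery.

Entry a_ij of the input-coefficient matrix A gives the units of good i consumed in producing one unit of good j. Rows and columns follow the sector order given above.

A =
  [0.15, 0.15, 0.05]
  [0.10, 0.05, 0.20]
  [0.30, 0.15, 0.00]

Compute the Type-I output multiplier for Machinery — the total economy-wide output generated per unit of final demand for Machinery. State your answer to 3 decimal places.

I − A =
  [   0.85    -0.15    -0.05]
  [  -0.10     0.95    -0.20]
  [  -0.30    -0.15     1.00]
Cofactors of I−A, C_ij = (−1)^(i+j)·(minor ij) (rows/columns in the sector order above):
  C_11 = (0.95)(1.00) − (-0.20)(-0.15) = 0.9200
  C_12 = −[(-0.10)(1.00) − (-0.20)(-0.30)] = 0.1600
  C_13 = (-0.10)(-0.15) − (0.95)(-0.30) = 0.3000
  C_21 = −[(-0.15)(1.00) − (-0.05)(-0.15)] = 0.1575
  C_22 = (0.85)(1.00) − (-0.05)(-0.30) = 0.8350
  C_23 = −[(0.85)(-0.15) − (-0.15)(-0.30)] = 0.1725
  C_31 = (-0.15)(-0.20) − (-0.05)(0.95) = 0.0775
  C_32 = −[(0.85)(-0.20) − (-0.05)(-0.10)] = 0.1750
  C_33 = (0.85)(0.95) − (-0.15)(-0.10) = 0.7925
det(I−A) = Σ_j (I−A)_1j·C_1j = (0.85)(0.9200) + (-0.15)(0.1600) + (-0.05)(0.3000) = 0.7430
adj(I−A) = Cᵀ =
  [ 0.9200   0.1575   0.0775]
  [ 0.1600   0.8350   0.1750]
  [ 0.3000   0.1725   0.7925]
(I − A)⁻¹ = adj(I−A) / det(I−A) ≈
  [   1.2382     0.2120     0.1043]
  [   0.2153     1.1238     0.2355]
  [   0.4038     0.2322     1.0666]
The output multiplier for sector j is the column-j sum of the Leontief inverse (I − A)⁻¹ = adj(I−A) / det(I−A).
Column 3 of adj(I−A): (0.0775, 0.1750, 0.7925); det(I−A) = 0.7430.
m_3 = (0.0775 + 0.1750 + 0.7925) / 0.7430 = 1.045 / 0.7430 ≈ 1.406.

m_3 = 1.406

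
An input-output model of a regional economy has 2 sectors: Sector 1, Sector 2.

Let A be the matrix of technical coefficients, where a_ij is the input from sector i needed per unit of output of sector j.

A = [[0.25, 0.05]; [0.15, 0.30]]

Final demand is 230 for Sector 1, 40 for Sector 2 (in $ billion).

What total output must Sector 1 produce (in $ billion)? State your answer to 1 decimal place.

I − A =
  [   0.75    -0.05]
  [  -0.15     0.70]
det(I−A) = (0.75)(0.70) − (-0.05)(-0.15) = 0.5175
adj(I−A) = [[0.70, 0.05], [0.15, 0.75]]
(I − A)⁻¹ = adj(I−A) / det(I−A) ≈
  [   1.3527     0.0966]
  [   0.2899     1.4493]
x = (I − A)⁻¹ d = adj(I−A)·d / det(I−A), with det(I−A) = 0.5175:
  x_1 = (0.70·230 + 0.05·40) / 0.5175 = 163.00 / 0.5175 ≈ 315.0
  x_2 = (0.15·230 + 0.75·40) / 0.5175 = 64.50 / 0.5175 ≈ 124.6

x_1 = 315.0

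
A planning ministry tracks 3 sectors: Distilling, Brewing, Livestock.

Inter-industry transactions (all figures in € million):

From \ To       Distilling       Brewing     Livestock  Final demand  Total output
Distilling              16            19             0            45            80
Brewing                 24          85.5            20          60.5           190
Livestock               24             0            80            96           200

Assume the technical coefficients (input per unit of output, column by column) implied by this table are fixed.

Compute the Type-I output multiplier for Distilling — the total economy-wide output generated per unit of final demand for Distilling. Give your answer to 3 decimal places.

Technical coefficients a_ij = z_ij / X_j:
  a_11 = 16/80 = 0.20, a_21 = 24/80 = 0.30, a_31 = 24/80 = 0.30
  a_12 = 19/190 = 0.10, a_22 = 85.5/190 = 0.45, a_32 = 0/190 = 0.00
  a_13 = 0/200 = 0.00, a_23 = 20/200 = 0.10, a_33 = 80/200 = 0.40
I − A =
  [   0.80    -0.10     0.00]
  [  -0.30     0.55    -0.10]
  [  -0.30     0.00     0.60]
Cofactors of I−A, C_ij = (−1)^(i+j)·(minor ij) (rows/columns in the sector order above):
  C_11 = (0.55)(0.60) − (-0.10)(0.00) = 0.3300
  C_12 = −[(-0.30)(0.60) − (-0.10)(-0.30)] = 0.2100
  C_13 = (-0.30)(0.00) − (0.55)(-0.30) = 0.1650
  C_21 = −[(-0.10)(0.60) − (0.00)(0.00)] = 0.0600
  C_22 = (0.80)(0.60) − (0.00)(-0.30) = 0.4800
  C_23 = −[(0.80)(0.00) − (-0.10)(-0.30)] = 0.0300
  C_31 = (-0.10)(-0.10) − (0.00)(0.55) = 0.0100
  C_32 = −[(0.80)(-0.10) − (0.00)(-0.30)] = 0.0800
  C_33 = (0.80)(0.55) − (-0.10)(-0.30) = 0.4100
det(I−A) = Σ_j (I−A)_1j·C_1j = (0.80)(0.3300) + (-0.10)(0.2100) + (0.00)(0.1650) = 0.2430
adj(I−A) = Cᵀ =
  [ 0.3300   0.0600   0.0100]
  [ 0.2100   0.4800   0.0800]
  [ 0.1650   0.0300   0.4100]
(I − A)⁻¹ = adj(I−A) / det(I−A) ≈
  [   1.3580     0.2469     0.0412]
  [   0.8642     1.9753     0.3292]
  [   0.6790     0.1235     1.6872]
The output multiplier for sector j is the column-j sum of the Leontief inverse (I − A)⁻¹ = adj(I−A) / det(I−A).
Column 1 of adj(I−A): (0.3300, 0.2100, 0.1650); det(I−A) = 0.2430.
m_1 = (0.3300 + 0.2100 + 0.1650) / 0.2430 = 0.705 / 0.2430 ≈ 2.901.

m_1 = 2.901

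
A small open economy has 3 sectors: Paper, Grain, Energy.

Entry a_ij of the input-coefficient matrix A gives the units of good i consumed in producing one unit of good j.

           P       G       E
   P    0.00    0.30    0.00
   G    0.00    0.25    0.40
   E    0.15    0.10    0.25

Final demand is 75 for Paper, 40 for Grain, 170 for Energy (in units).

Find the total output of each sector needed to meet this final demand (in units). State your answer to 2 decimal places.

x_P = 135.95, x_G = 203.17, x_E = 280.95

I − A =
  [   1.00    -0.30     0.00]
  [   0.00     0.75    -0.40]
  [  -0.15    -0.10     0.75]
Cofactors of I−A, C_ij = (−1)^(i+j)·(minor ij) (rows/columns in the sector order above):
  C_11 = (0.75)(0.75) − (-0.40)(-0.10) = 0.5225
  C_12 = −[(0.00)(0.75) − (-0.40)(-0.15)] = 0.0600
  C_13 = (0.00)(-0.10) − (0.75)(-0.15) = 0.1125
  C_21 = −[(-0.30)(0.75) − (0.00)(-0.10)] = 0.2250
  C_22 = (1.00)(0.75) − (0.00)(-0.15) = 0.7500
  C_23 = −[(1.00)(-0.10) − (-0.30)(-0.15)] = 0.1450
  C_31 = (-0.30)(-0.40) − (0.00)(0.75) = 0.1200
  C_32 = −[(1.00)(-0.40) − (0.00)(0.00)] = 0.4000
  C_33 = (1.00)(0.75) − (-0.30)(0.00) = 0.7500
det(I−A) = Σ_j (I−A)_1j·C_1j = (1.00)(0.5225) + (-0.30)(0.0600) + (0.00)(0.1125) = 0.5045
adj(I−A) = Cᵀ =
  [ 0.5225   0.2250   0.1200]
  [ 0.0600   0.7500   0.4000]
  [ 0.1125   0.1450   0.7500]
(I − A)⁻¹ = adj(I−A) / det(I−A) ≈
  [   1.0357     0.4460     0.2379]
  [   0.1189     1.4866     0.7929]
  [   0.2230     0.2874     1.4866]
x = (I − A)⁻¹ d = adj(I−A)·d / det(I−A), with det(I−A) = 0.5045:
  x_P = (0.5225·75 + 0.2250·40 + 0.1200·170) / 0.5045 = 68.5875 / 0.5045 ≈ 135.95
  x_G = (0.0600·75 + 0.7500·40 + 0.4000·170) / 0.5045 = 102.50 / 0.5045 ≈ 203.17
  x_E = (0.1125·75 + 0.1450·40 + 0.7500·170) / 0.5045 = 141.7375 / 0.5045 ≈ 280.95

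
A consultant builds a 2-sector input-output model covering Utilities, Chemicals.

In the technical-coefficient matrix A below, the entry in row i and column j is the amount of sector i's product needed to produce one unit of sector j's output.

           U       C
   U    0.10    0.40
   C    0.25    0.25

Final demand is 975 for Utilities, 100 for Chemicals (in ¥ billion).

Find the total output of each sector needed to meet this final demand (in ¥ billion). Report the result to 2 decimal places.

I − A =
  [   0.90    -0.40]
  [  -0.25     0.75]
det(I−A) = (0.90)(0.75) − (-0.40)(-0.25) = 0.5750
adj(I−A) = [[0.75, 0.40], [0.25, 0.90]]
(I − A)⁻¹ = adj(I−A) / det(I−A) ≈
  [   1.3043     0.6957]
  [   0.4348     1.5652]
x = (I − A)⁻¹ d = adj(I−A)·d / det(I−A), with det(I−A) = 0.5750:
  x_U = (0.75·975 + 0.40·100) / 0.5750 = 771.25 / 0.5750 ≈ 1341.30
  x_C = (0.25·975 + 0.90·100) / 0.5750 = 333.75 / 0.5750 ≈ 580.43

x_U = 1341.30, x_C = 580.43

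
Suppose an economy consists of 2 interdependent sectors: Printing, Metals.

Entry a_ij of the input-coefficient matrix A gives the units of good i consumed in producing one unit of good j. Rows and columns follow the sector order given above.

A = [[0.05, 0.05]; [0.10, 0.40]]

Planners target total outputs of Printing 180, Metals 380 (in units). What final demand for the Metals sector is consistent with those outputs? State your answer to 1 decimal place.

d_2 = 210.0

I − A =
  [   0.95    -0.05]
  [  -0.10     0.60]
d = (I − A) x:
  d_1 = (+0.95)·180 + (-0.05)·380 = 152.0
  d_2 = (-0.10)·180 + (+0.60)·380 = 210.0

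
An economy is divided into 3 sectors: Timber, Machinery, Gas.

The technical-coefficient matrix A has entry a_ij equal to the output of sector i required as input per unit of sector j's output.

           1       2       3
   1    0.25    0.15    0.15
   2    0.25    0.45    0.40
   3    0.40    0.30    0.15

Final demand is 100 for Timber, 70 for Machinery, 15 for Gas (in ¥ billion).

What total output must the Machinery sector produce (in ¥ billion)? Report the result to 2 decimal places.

I − A =
  [   0.75    -0.15    -0.15]
  [  -0.25     0.55    -0.40]
  [  -0.40    -0.30     0.85]
Cofactors of I−A, C_ij = (−1)^(i+j)·(minor ij) (rows/columns in the sector order above):
  C_11 = (0.55)(0.85) − (-0.40)(-0.30) = 0.3475
  C_12 = −[(-0.25)(0.85) − (-0.40)(-0.40)] = 0.3725
  C_13 = (-0.25)(-0.30) − (0.55)(-0.40) = 0.2950
  C_21 = −[(-0.15)(0.85) − (-0.15)(-0.30)] = 0.1725
  C_22 = (0.75)(0.85) − (-0.15)(-0.40) = 0.5775
  C_23 = −[(0.75)(-0.30) − (-0.15)(-0.40)] = 0.2850
  C_31 = (-0.15)(-0.40) − (-0.15)(0.55) = 0.1425
  C_32 = −[(0.75)(-0.40) − (-0.15)(-0.25)] = 0.3375
  C_33 = (0.75)(0.55) − (-0.15)(-0.25) = 0.3750
det(I−A) = Σ_j (I−A)_1j·C_1j = (0.75)(0.3475) + (-0.15)(0.3725) + (-0.15)(0.2950) = 0.1605
adj(I−A) = Cᵀ =
  [ 0.3475   0.1725   0.1425]
  [ 0.3725   0.5775   0.3375]
  [ 0.2950   0.2850   0.3750]
(I − A)⁻¹ = adj(I−A) / det(I−A) ≈
  [   2.1651     1.0748     0.8879]
  [   2.3209     3.5981     2.1028]
  [   1.8380     1.7757     2.3364]
x = (I − A)⁻¹ d = adj(I−A)·d / det(I−A), with det(I−A) = 0.1605:
  x_1 = (0.3475·100 + 0.1725·70 + 0.1425·15) / 0.1605 = 48.9625 / 0.1605 ≈ 305.06
  x_2 = (0.3725·100 + 0.5775·70 + 0.3375·15) / 0.1605 = 82.7375 / 0.1605 ≈ 515.50
  x_3 = (0.2950·100 + 0.2850·70 + 0.3750·15) / 0.1605 = 55.075 / 0.1605 ≈ 343.15

x_2 = 515.50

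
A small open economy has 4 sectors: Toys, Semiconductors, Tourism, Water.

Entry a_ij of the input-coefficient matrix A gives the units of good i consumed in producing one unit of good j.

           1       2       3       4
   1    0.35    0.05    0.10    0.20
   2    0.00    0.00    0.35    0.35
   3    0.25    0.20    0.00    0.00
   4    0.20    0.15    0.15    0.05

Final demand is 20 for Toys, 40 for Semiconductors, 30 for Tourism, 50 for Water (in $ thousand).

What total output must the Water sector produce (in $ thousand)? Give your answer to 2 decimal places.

x_4 = 95.42

I − A =
  [   0.65    -0.05    -0.10    -0.20]
  [   0.00     1.00    -0.35    -0.35]
  [  -0.25    -0.20     1.00     0.00]
  [  -0.20    -0.15    -0.15     0.95]
Compute the cofactors C_ij = (−1)^(i+j)·(3×3 minor ij) of I−A; the adjugate is their transpose:
adj(I−A) = Cᵀ =
  [ 0.820500   0.102500   0.149500   0.210500]
  [ 0.166250   0.546250   0.243250   0.236250]
  [ 0.238375   0.134875   0.539875   0.099875]
  [ 0.236625   0.129125   0.155125   0.575125]
det(I−A) = Σ_j (I−A)_1j·C_1j = (0.65)(0.820500) + (-0.05)(0.166250) + (-0.10)(0.238375) + (-0.20)(0.236625) = 0.45385
(I − A)⁻¹ = adj(I−A) / det(I−A) ≈
  [   1.8079     0.2258     0.3294     0.4638]
  [   0.3663     1.2036     0.5360     0.5205]
  [   0.5252     0.2972     1.1895     0.2201]
  [   0.5214     0.2845     0.3418     1.2672]
x = (I − A)⁻¹ d = adj(I−A)·d / det(I−A), with det(I−A) = 0.45385:
  x_1 = (0.820500·20 + 0.102500·40 + 0.149500·30 + 0.210500·50) / 0.45385 = 35.52 / 0.45385 ≈ 78.26
  x_2 = (0.166250·20 + 0.546250·40 + 0.243250·30 + 0.236250·50) / 0.45385 = 44.285 / 0.45385 ≈ 97.58
  x_3 = (0.238375·20 + 0.134875·40 + 0.539875·30 + 0.099875·50) / 0.45385 = 31.3525 / 0.45385 ≈ 69.08
  x_4 = (0.236625·20 + 0.129125·40 + 0.155125·30 + 0.575125·50) / 0.45385 = 43.3075 / 0.45385 ≈ 95.42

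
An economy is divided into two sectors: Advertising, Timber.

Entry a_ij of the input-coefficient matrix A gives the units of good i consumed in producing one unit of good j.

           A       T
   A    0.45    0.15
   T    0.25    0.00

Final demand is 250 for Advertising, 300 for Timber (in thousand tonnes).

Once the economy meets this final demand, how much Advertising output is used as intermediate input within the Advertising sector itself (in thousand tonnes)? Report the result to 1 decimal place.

z_AA = 259.0

I − A =
  [   0.55    -0.15]
  [  -0.25     1.00]
det(I−A) = (0.55)(1.00) − (-0.15)(-0.25) = 0.5125
adj(I−A) = [[1.00, 0.15], [0.25, 0.55]]
(I − A)⁻¹ = adj(I−A) / det(I−A) ≈
  [   1.9512     0.2927]
  [   0.4878     1.0732]
First solve x = (I − A)⁻¹ d = adj(I−A)·d / det(I−A); in particular x_A = (1.00·250 + 0.15·300) / 0.5125 = 295.00 / 0.5125 ≈ 575.610.
Intermediate flow from A to A: z_AA = a_AA · x_A = 0.45 × 295.00 / 0.5125 = 132.75 / 0.5125 ≈ 259.0.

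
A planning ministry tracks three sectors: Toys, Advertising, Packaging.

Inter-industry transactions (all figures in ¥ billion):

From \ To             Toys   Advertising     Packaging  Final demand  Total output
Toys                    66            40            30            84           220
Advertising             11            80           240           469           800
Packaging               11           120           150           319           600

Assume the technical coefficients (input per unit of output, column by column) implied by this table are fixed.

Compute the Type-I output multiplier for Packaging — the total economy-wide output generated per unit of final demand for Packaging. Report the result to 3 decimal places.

Technical coefficients a_ij = z_ij / X_j:
  a_11 = 66/220 = 0.30, a_21 = 11/220 = 0.05, a_31 = 11/220 = 0.05
  a_12 = 40/800 = 0.05, a_22 = 80/800 = 0.10, a_32 = 120/800 = 0.15
  a_13 = 30/600 = 0.05, a_23 = 240/600 = 0.40, a_33 = 150/600 = 0.25
I − A =
  [   0.70    -0.05    -0.05]
  [  -0.05     0.90    -0.40]
  [  -0.05    -0.15     0.75]
Cofactors of I−A, C_ij = (−1)^(i+j)·(minor ij) (rows/columns in the sector order above):
  C_11 = (0.90)(0.75) − (-0.40)(-0.15) = 0.6150
  C_12 = −[(-0.05)(0.75) − (-0.40)(-0.05)] = 0.0575
  C_13 = (-0.05)(-0.15) − (0.90)(-0.05) = 0.0525
  C_21 = −[(-0.05)(0.75) − (-0.05)(-0.15)] = 0.0450
  C_22 = (0.70)(0.75) − (-0.05)(-0.05) = 0.5225
  C_23 = −[(0.70)(-0.15) − (-0.05)(-0.05)] = 0.1075
  C_31 = (-0.05)(-0.40) − (-0.05)(0.90) = 0.0650
  C_32 = −[(0.70)(-0.40) − (-0.05)(-0.05)] = 0.2825
  C_33 = (0.70)(0.90) − (-0.05)(-0.05) = 0.6275
det(I−A) = Σ_j (I−A)_1j·C_1j = (0.70)(0.6150) + (-0.05)(0.0575) + (-0.05)(0.0525) = 0.4250
adj(I−A) = Cᵀ =
  [ 0.6150   0.0450   0.0650]
  [ 0.0575   0.5225   0.2825]
  [ 0.0525   0.1075   0.6275]
(I − A)⁻¹ = adj(I−A) / det(I−A) ≈
  [   1.4471     0.1059     0.1529]
  [   0.1353     1.2294     0.6647]
  [   0.1235     0.2529     1.4765]
The output multiplier for sector j is the column-j sum of the Leontief inverse (I − A)⁻¹ = adj(I−A) / det(I−A).
Column 3 of adj(I−A): (0.0650, 0.2825, 0.6275); det(I−A) = 0.4250.
m_3 = (0.0650 + 0.2825 + 0.6275) / 0.4250 = 0.975 / 0.4250 ≈ 2.294.

m_3 = 2.294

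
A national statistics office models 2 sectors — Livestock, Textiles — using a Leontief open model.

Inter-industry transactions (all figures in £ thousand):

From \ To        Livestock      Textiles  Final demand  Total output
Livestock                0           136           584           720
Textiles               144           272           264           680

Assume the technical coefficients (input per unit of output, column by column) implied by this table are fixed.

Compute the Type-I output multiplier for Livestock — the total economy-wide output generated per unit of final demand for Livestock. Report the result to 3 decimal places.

m_1 = 1.429

Technical coefficients a_ij = z_ij / X_j:
  a_11 = 0/720 = 0.00, a_21 = 144/720 = 0.20
  a_12 = 136/680 = 0.20, a_22 = 272/680 = 0.40
I − A =
  [   1.00    -0.20]
  [  -0.20     0.60]
det(I−A) = (1.00)(0.60) − (-0.20)(-0.20) = 0.5600
adj(I−A) = [[0.60, 0.20], [0.20, 1.00]]
(I − A)⁻¹ = adj(I−A) / det(I−A) ≈
  [   1.0714     0.3571]
  [   0.3571     1.7857]
The output multiplier for sector j is the column-j sum of the Leontief inverse (I − A)⁻¹ = adj(I−A) / det(I−A).
Column 1 of adj(I−A): (0.60, 0.20); det(I−A) = 0.5600.
m_1 = (0.60 + 0.20) / 0.5600 = 0.80 / 0.5600 ≈ 1.429.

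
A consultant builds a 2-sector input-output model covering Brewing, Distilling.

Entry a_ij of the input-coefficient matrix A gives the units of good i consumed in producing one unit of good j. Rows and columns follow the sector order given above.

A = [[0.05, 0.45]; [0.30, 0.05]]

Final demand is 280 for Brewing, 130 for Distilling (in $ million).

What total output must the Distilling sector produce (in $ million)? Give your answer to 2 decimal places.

I − A =
  [   0.95    -0.45]
  [  -0.30     0.95]
det(I−A) = (0.95)(0.95) − (-0.45)(-0.30) = 0.7675
adj(I−A) = [[0.95, 0.45], [0.30, 0.95]]
(I − A)⁻¹ = adj(I−A) / det(I−A) ≈
  [   1.2378     0.5863]
  [   0.3909     1.2378]
x = (I − A)⁻¹ d = adj(I−A)·d / det(I−A), with det(I−A) = 0.7675:
  x_1 = (0.95·280 + 0.45·130) / 0.7675 = 324.50 / 0.7675 ≈ 422.80
  x_2 = (0.30·280 + 0.95·130) / 0.7675 = 207.50 / 0.7675 ≈ 270.36

x_2 = 270.36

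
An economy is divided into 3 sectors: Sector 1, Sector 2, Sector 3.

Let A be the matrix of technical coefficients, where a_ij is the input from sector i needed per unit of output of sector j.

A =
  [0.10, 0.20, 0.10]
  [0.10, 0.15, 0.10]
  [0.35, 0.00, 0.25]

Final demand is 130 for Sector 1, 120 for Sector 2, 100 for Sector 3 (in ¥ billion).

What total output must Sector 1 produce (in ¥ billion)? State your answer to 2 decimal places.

x_1 = 213.36

I − A =
  [   0.90    -0.20    -0.10]
  [  -0.10     0.85    -0.10]
  [  -0.35     0.00     0.75]
Cofactors of I−A, C_ij = (−1)^(i+j)·(minor ij) (rows/columns in the sector order above):
  C_11 = (0.85)(0.75) − (-0.10)(0.00) = 0.6375
  C_12 = −[(-0.10)(0.75) − (-0.10)(-0.35)] = 0.1100
  C_13 = (-0.10)(0.00) − (0.85)(-0.35) = 0.2975
  C_21 = −[(-0.20)(0.75) − (-0.10)(0.00)] = 0.1500
  C_22 = (0.90)(0.75) − (-0.10)(-0.35) = 0.6400
  C_23 = −[(0.90)(0.00) − (-0.20)(-0.35)] = 0.0700
  C_31 = (-0.20)(-0.10) − (-0.10)(0.85) = 0.1050
  C_32 = −[(0.90)(-0.10) − (-0.10)(-0.10)] = 0.1000
  C_33 = (0.90)(0.85) − (-0.20)(-0.10) = 0.7450
det(I−A) = Σ_j (I−A)_1j·C_1j = (0.90)(0.6375) + (-0.20)(0.1100) + (-0.10)(0.2975) = 0.5220
adj(I−A) = Cᵀ =
  [ 0.6375   0.1500   0.1050]
  [ 0.1100   0.6400   0.1000]
  [ 0.2975   0.0700   0.7450]
(I − A)⁻¹ = adj(I−A) / det(I−A) ≈
  [   1.2213     0.2874     0.2011]
  [   0.2107     1.2261     0.1916]
  [   0.5699     0.1341     1.4272]
x = (I − A)⁻¹ d = adj(I−A)·d / det(I−A), with det(I−A) = 0.5220:
  x_1 = (0.6375·130 + 0.1500·120 + 0.1050·100) / 0.5220 = 111.375 / 0.5220 ≈ 213.36
  x_2 = (0.1100·130 + 0.6400·120 + 0.1000·100) / 0.5220 = 101.10 / 0.5220 ≈ 193.68
  x_3 = (0.2975·130 + 0.0700·120 + 0.7450·100) / 0.5220 = 121.575 / 0.5220 ≈ 232.90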